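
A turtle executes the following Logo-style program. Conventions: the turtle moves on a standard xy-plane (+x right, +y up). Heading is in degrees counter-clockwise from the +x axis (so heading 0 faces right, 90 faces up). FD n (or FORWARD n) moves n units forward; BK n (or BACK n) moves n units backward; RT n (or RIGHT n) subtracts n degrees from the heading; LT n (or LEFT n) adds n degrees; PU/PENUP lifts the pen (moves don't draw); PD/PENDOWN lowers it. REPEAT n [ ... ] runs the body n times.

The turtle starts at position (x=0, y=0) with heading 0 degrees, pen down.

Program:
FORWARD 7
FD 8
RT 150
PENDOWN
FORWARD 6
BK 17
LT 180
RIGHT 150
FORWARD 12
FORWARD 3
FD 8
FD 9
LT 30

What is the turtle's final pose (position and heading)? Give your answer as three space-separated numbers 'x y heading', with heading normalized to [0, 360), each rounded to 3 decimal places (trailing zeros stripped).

Answer: 8.526 -22.213 270

Derivation:
Executing turtle program step by step:
Start: pos=(0,0), heading=0, pen down
FD 7: (0,0) -> (7,0) [heading=0, draw]
FD 8: (7,0) -> (15,0) [heading=0, draw]
RT 150: heading 0 -> 210
PD: pen down
FD 6: (15,0) -> (9.804,-3) [heading=210, draw]
BK 17: (9.804,-3) -> (24.526,5.5) [heading=210, draw]
LT 180: heading 210 -> 30
RT 150: heading 30 -> 240
FD 12: (24.526,5.5) -> (18.526,-4.892) [heading=240, draw]
FD 3: (18.526,-4.892) -> (17.026,-7.49) [heading=240, draw]
FD 8: (17.026,-7.49) -> (13.026,-14.419) [heading=240, draw]
FD 9: (13.026,-14.419) -> (8.526,-22.213) [heading=240, draw]
LT 30: heading 240 -> 270
Final: pos=(8.526,-22.213), heading=270, 8 segment(s) drawn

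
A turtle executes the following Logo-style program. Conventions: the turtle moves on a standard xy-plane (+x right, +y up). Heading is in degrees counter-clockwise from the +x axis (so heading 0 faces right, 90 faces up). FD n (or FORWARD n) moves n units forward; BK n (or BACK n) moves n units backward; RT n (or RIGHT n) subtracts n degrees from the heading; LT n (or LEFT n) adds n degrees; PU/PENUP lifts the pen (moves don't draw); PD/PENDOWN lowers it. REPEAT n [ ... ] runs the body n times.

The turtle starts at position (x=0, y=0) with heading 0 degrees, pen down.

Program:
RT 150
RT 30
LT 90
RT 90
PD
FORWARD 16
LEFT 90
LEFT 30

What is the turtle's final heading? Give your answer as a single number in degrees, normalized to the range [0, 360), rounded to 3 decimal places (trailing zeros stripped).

Answer: 300

Derivation:
Executing turtle program step by step:
Start: pos=(0,0), heading=0, pen down
RT 150: heading 0 -> 210
RT 30: heading 210 -> 180
LT 90: heading 180 -> 270
RT 90: heading 270 -> 180
PD: pen down
FD 16: (0,0) -> (-16,0) [heading=180, draw]
LT 90: heading 180 -> 270
LT 30: heading 270 -> 300
Final: pos=(-16,0), heading=300, 1 segment(s) drawn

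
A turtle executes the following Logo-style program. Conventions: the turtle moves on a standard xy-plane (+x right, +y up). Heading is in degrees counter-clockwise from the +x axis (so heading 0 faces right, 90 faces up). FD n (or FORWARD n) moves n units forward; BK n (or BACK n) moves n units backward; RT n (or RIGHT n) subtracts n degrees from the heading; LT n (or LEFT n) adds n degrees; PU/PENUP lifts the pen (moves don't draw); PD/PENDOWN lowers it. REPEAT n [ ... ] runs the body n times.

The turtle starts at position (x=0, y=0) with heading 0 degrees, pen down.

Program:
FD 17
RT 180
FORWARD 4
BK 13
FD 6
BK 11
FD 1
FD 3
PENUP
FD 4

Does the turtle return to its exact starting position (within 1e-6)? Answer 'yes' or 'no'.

Answer: no

Derivation:
Executing turtle program step by step:
Start: pos=(0,0), heading=0, pen down
FD 17: (0,0) -> (17,0) [heading=0, draw]
RT 180: heading 0 -> 180
FD 4: (17,0) -> (13,0) [heading=180, draw]
BK 13: (13,0) -> (26,0) [heading=180, draw]
FD 6: (26,0) -> (20,0) [heading=180, draw]
BK 11: (20,0) -> (31,0) [heading=180, draw]
FD 1: (31,0) -> (30,0) [heading=180, draw]
FD 3: (30,0) -> (27,0) [heading=180, draw]
PU: pen up
FD 4: (27,0) -> (23,0) [heading=180, move]
Final: pos=(23,0), heading=180, 7 segment(s) drawn

Start position: (0, 0)
Final position: (23, 0)
Distance = 23; >= 1e-6 -> NOT closed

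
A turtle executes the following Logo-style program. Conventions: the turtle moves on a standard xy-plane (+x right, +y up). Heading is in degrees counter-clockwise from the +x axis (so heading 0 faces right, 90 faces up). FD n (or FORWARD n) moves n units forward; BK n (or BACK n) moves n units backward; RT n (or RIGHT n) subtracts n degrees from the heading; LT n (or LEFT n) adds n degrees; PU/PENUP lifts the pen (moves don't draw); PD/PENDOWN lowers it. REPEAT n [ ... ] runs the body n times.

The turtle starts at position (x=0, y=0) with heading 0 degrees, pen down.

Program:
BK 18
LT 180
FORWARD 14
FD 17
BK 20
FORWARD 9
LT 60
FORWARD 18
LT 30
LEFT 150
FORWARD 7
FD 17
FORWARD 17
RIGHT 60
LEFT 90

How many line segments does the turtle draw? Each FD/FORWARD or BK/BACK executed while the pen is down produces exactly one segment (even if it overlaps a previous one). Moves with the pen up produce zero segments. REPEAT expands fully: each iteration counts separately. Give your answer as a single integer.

Executing turtle program step by step:
Start: pos=(0,0), heading=0, pen down
BK 18: (0,0) -> (-18,0) [heading=0, draw]
LT 180: heading 0 -> 180
FD 14: (-18,0) -> (-32,0) [heading=180, draw]
FD 17: (-32,0) -> (-49,0) [heading=180, draw]
BK 20: (-49,0) -> (-29,0) [heading=180, draw]
FD 9: (-29,0) -> (-38,0) [heading=180, draw]
LT 60: heading 180 -> 240
FD 18: (-38,0) -> (-47,-15.588) [heading=240, draw]
LT 30: heading 240 -> 270
LT 150: heading 270 -> 60
FD 7: (-47,-15.588) -> (-43.5,-9.526) [heading=60, draw]
FD 17: (-43.5,-9.526) -> (-35,5.196) [heading=60, draw]
FD 17: (-35,5.196) -> (-26.5,19.919) [heading=60, draw]
RT 60: heading 60 -> 0
LT 90: heading 0 -> 90
Final: pos=(-26.5,19.919), heading=90, 9 segment(s) drawn
Segments drawn: 9

Answer: 9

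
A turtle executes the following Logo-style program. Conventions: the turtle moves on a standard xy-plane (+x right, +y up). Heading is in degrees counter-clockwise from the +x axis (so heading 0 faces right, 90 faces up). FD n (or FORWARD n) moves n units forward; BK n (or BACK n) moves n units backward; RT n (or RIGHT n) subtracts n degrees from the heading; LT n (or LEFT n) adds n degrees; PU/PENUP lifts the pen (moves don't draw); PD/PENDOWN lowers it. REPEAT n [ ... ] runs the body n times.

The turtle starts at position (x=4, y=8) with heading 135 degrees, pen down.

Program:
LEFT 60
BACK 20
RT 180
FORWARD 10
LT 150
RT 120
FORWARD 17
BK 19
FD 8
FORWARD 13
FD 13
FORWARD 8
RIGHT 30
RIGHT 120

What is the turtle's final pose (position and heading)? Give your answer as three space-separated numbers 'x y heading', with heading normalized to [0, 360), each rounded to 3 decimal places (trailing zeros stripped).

Executing turtle program step by step:
Start: pos=(4,8), heading=135, pen down
LT 60: heading 135 -> 195
BK 20: (4,8) -> (23.319,13.176) [heading=195, draw]
RT 180: heading 195 -> 15
FD 10: (23.319,13.176) -> (32.978,15.765) [heading=15, draw]
LT 150: heading 15 -> 165
RT 120: heading 165 -> 45
FD 17: (32.978,15.765) -> (44.999,27.785) [heading=45, draw]
BK 19: (44.999,27.785) -> (31.564,14.35) [heading=45, draw]
FD 8: (31.564,14.35) -> (37.22,20.007) [heading=45, draw]
FD 13: (37.22,20.007) -> (46.413,29.2) [heading=45, draw]
FD 13: (46.413,29.2) -> (55.605,38.392) [heading=45, draw]
FD 8: (55.605,38.392) -> (61.262,44.049) [heading=45, draw]
RT 30: heading 45 -> 15
RT 120: heading 15 -> 255
Final: pos=(61.262,44.049), heading=255, 8 segment(s) drawn

Answer: 61.262 44.049 255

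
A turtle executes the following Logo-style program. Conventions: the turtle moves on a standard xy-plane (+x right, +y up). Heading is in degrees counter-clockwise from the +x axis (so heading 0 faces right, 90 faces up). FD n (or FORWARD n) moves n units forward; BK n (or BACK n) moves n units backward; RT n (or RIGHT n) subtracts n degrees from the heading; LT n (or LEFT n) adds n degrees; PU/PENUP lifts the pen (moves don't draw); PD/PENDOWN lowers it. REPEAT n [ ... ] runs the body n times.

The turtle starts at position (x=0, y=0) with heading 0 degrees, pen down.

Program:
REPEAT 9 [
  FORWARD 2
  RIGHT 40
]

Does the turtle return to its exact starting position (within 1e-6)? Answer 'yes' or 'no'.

Answer: yes

Derivation:
Executing turtle program step by step:
Start: pos=(0,0), heading=0, pen down
REPEAT 9 [
  -- iteration 1/9 --
  FD 2: (0,0) -> (2,0) [heading=0, draw]
  RT 40: heading 0 -> 320
  -- iteration 2/9 --
  FD 2: (2,0) -> (3.532,-1.286) [heading=320, draw]
  RT 40: heading 320 -> 280
  -- iteration 3/9 --
  FD 2: (3.532,-1.286) -> (3.879,-3.255) [heading=280, draw]
  RT 40: heading 280 -> 240
  -- iteration 4/9 --
  FD 2: (3.879,-3.255) -> (2.879,-4.987) [heading=240, draw]
  RT 40: heading 240 -> 200
  -- iteration 5/9 --
  FD 2: (2.879,-4.987) -> (1,-5.671) [heading=200, draw]
  RT 40: heading 200 -> 160
  -- iteration 6/9 --
  FD 2: (1,-5.671) -> (-0.879,-4.987) [heading=160, draw]
  RT 40: heading 160 -> 120
  -- iteration 7/9 --
  FD 2: (-0.879,-4.987) -> (-1.879,-3.255) [heading=120, draw]
  RT 40: heading 120 -> 80
  -- iteration 8/9 --
  FD 2: (-1.879,-3.255) -> (-1.532,-1.286) [heading=80, draw]
  RT 40: heading 80 -> 40
  -- iteration 9/9 --
  FD 2: (-1.532,-1.286) -> (0,0) [heading=40, draw]
  RT 40: heading 40 -> 0
]
Final: pos=(0,0), heading=0, 9 segment(s) drawn

Start position: (0, 0)
Final position: (0, 0)
Distance = 0; < 1e-6 -> CLOSED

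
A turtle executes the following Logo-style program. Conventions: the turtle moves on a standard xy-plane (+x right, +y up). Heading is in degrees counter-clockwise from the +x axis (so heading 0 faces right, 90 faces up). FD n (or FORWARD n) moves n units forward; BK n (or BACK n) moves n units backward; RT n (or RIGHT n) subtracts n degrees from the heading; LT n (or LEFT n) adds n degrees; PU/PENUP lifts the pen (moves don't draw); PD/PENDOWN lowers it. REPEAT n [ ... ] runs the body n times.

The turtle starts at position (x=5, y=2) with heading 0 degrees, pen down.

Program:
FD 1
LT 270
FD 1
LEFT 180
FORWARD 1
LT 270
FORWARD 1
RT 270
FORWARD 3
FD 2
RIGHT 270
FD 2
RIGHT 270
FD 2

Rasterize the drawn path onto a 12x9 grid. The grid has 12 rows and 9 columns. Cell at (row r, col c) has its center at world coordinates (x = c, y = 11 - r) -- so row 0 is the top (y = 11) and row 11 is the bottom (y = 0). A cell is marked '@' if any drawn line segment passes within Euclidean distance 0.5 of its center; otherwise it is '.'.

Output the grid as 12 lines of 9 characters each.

Answer: .........
.........
.........
.........
.....@@@.
.....@.@.
.....@.@.
.......@.
.......@.
.....@@@.
......@..
.........

Derivation:
Segment 0: (5,2) -> (6,2)
Segment 1: (6,2) -> (6,1)
Segment 2: (6,1) -> (6,2)
Segment 3: (6,2) -> (7,2)
Segment 4: (7,2) -> (7,5)
Segment 5: (7,5) -> (7,7)
Segment 6: (7,7) -> (5,7)
Segment 7: (5,7) -> (5,5)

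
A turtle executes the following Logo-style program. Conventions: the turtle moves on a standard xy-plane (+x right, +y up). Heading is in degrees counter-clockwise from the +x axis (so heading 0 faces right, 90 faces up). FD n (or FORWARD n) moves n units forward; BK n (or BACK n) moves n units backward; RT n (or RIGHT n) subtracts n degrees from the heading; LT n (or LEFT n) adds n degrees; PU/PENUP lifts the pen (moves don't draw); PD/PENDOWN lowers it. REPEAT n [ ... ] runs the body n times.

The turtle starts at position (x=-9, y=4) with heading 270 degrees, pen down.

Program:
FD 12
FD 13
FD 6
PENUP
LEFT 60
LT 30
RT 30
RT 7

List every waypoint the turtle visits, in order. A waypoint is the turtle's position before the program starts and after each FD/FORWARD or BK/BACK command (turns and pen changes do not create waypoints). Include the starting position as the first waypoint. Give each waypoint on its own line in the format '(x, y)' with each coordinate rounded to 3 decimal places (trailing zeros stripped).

Answer: (-9, 4)
(-9, -8)
(-9, -21)
(-9, -27)

Derivation:
Executing turtle program step by step:
Start: pos=(-9,4), heading=270, pen down
FD 12: (-9,4) -> (-9,-8) [heading=270, draw]
FD 13: (-9,-8) -> (-9,-21) [heading=270, draw]
FD 6: (-9,-21) -> (-9,-27) [heading=270, draw]
PU: pen up
LT 60: heading 270 -> 330
LT 30: heading 330 -> 0
RT 30: heading 0 -> 330
RT 7: heading 330 -> 323
Final: pos=(-9,-27), heading=323, 3 segment(s) drawn
Waypoints (4 total):
(-9, 4)
(-9, -8)
(-9, -21)
(-9, -27)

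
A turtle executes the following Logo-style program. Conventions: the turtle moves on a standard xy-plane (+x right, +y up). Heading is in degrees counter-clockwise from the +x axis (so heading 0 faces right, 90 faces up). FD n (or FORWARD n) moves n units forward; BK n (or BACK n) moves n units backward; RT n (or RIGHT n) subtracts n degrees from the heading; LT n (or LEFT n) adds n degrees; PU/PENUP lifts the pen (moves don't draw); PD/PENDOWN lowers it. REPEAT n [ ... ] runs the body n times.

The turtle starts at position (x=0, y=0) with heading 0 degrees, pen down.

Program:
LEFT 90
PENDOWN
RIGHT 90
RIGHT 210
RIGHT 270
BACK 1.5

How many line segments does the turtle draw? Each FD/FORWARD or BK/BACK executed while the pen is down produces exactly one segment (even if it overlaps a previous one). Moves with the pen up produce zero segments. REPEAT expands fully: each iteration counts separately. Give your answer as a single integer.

Answer: 1

Derivation:
Executing turtle program step by step:
Start: pos=(0,0), heading=0, pen down
LT 90: heading 0 -> 90
PD: pen down
RT 90: heading 90 -> 0
RT 210: heading 0 -> 150
RT 270: heading 150 -> 240
BK 1.5: (0,0) -> (0.75,1.299) [heading=240, draw]
Final: pos=(0.75,1.299), heading=240, 1 segment(s) drawn
Segments drawn: 1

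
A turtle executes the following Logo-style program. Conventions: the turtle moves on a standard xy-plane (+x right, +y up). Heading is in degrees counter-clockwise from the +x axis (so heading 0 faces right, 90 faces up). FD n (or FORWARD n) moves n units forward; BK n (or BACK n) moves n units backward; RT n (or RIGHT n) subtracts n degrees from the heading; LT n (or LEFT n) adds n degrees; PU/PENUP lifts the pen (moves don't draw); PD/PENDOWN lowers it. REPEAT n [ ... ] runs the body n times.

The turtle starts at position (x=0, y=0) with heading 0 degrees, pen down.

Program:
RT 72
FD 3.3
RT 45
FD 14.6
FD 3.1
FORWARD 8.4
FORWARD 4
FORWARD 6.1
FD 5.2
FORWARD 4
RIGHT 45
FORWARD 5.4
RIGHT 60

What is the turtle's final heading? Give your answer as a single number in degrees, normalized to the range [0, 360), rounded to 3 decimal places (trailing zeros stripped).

Executing turtle program step by step:
Start: pos=(0,0), heading=0, pen down
RT 72: heading 0 -> 288
FD 3.3: (0,0) -> (1.02,-3.138) [heading=288, draw]
RT 45: heading 288 -> 243
FD 14.6: (1.02,-3.138) -> (-5.609,-16.147) [heading=243, draw]
FD 3.1: (-5.609,-16.147) -> (-7.016,-18.909) [heading=243, draw]
FD 8.4: (-7.016,-18.909) -> (-10.829,-26.394) [heading=243, draw]
FD 4: (-10.829,-26.394) -> (-12.645,-29.958) [heading=243, draw]
FD 6.1: (-12.645,-29.958) -> (-15.415,-35.393) [heading=243, draw]
FD 5.2: (-15.415,-35.393) -> (-17.775,-40.026) [heading=243, draw]
FD 4: (-17.775,-40.026) -> (-19.591,-43.59) [heading=243, draw]
RT 45: heading 243 -> 198
FD 5.4: (-19.591,-43.59) -> (-24.727,-45.259) [heading=198, draw]
RT 60: heading 198 -> 138
Final: pos=(-24.727,-45.259), heading=138, 9 segment(s) drawn

Answer: 138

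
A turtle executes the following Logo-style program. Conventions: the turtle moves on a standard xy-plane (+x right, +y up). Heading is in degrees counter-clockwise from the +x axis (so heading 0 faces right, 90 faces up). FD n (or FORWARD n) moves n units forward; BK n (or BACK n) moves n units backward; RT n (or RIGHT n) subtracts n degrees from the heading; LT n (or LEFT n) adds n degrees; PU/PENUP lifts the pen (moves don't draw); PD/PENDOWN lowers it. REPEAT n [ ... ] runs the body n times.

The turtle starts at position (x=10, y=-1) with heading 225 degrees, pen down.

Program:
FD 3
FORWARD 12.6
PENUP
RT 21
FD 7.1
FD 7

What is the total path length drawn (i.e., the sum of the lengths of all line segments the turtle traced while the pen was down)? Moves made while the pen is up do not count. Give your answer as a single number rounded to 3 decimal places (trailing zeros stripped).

Executing turtle program step by step:
Start: pos=(10,-1), heading=225, pen down
FD 3: (10,-1) -> (7.879,-3.121) [heading=225, draw]
FD 12.6: (7.879,-3.121) -> (-1.031,-12.031) [heading=225, draw]
PU: pen up
RT 21: heading 225 -> 204
FD 7.1: (-1.031,-12.031) -> (-7.517,-14.919) [heading=204, move]
FD 7: (-7.517,-14.919) -> (-13.912,-17.766) [heading=204, move]
Final: pos=(-13.912,-17.766), heading=204, 2 segment(s) drawn

Segment lengths:
  seg 1: (10,-1) -> (7.879,-3.121), length = 3
  seg 2: (7.879,-3.121) -> (-1.031,-12.031), length = 12.6
Total = 15.6

Answer: 15.6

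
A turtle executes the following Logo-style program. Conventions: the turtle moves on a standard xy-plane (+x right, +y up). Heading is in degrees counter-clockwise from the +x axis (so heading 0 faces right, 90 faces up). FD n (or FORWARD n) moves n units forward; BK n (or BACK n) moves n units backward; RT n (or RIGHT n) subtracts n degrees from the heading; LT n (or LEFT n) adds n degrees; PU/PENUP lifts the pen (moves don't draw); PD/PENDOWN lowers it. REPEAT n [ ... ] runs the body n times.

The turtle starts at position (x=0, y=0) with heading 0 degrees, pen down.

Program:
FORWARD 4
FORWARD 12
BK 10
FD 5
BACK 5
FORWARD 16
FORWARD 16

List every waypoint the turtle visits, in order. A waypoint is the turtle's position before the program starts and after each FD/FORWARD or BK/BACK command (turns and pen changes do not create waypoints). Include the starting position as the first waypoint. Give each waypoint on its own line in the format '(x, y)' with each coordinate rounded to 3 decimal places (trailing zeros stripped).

Answer: (0, 0)
(4, 0)
(16, 0)
(6, 0)
(11, 0)
(6, 0)
(22, 0)
(38, 0)

Derivation:
Executing turtle program step by step:
Start: pos=(0,0), heading=0, pen down
FD 4: (0,0) -> (4,0) [heading=0, draw]
FD 12: (4,0) -> (16,0) [heading=0, draw]
BK 10: (16,0) -> (6,0) [heading=0, draw]
FD 5: (6,0) -> (11,0) [heading=0, draw]
BK 5: (11,0) -> (6,0) [heading=0, draw]
FD 16: (6,0) -> (22,0) [heading=0, draw]
FD 16: (22,0) -> (38,0) [heading=0, draw]
Final: pos=(38,0), heading=0, 7 segment(s) drawn
Waypoints (8 total):
(0, 0)
(4, 0)
(16, 0)
(6, 0)
(11, 0)
(6, 0)
(22, 0)
(38, 0)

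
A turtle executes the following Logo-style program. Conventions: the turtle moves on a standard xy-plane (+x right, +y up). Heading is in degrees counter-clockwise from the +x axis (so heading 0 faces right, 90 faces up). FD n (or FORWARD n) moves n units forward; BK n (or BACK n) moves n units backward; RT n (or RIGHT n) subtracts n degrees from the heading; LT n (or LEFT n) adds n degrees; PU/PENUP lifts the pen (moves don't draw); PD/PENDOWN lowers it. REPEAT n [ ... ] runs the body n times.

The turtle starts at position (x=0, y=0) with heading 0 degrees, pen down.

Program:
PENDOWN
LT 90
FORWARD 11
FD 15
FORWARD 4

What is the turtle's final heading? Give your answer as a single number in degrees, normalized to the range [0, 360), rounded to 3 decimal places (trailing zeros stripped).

Executing turtle program step by step:
Start: pos=(0,0), heading=0, pen down
PD: pen down
LT 90: heading 0 -> 90
FD 11: (0,0) -> (0,11) [heading=90, draw]
FD 15: (0,11) -> (0,26) [heading=90, draw]
FD 4: (0,26) -> (0,30) [heading=90, draw]
Final: pos=(0,30), heading=90, 3 segment(s) drawn

Answer: 90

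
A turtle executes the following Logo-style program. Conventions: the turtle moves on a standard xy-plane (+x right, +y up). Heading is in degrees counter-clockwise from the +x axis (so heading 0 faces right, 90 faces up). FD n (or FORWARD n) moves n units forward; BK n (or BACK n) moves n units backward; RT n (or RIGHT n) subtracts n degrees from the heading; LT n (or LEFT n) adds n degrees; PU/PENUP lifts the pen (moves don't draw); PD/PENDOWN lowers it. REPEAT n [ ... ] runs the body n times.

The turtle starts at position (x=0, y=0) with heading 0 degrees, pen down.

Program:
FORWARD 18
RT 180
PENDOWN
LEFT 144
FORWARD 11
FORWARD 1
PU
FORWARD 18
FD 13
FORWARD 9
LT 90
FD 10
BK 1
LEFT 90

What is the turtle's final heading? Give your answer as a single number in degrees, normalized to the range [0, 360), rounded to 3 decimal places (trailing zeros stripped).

Executing turtle program step by step:
Start: pos=(0,0), heading=0, pen down
FD 18: (0,0) -> (18,0) [heading=0, draw]
RT 180: heading 0 -> 180
PD: pen down
LT 144: heading 180 -> 324
FD 11: (18,0) -> (26.899,-6.466) [heading=324, draw]
FD 1: (26.899,-6.466) -> (27.708,-7.053) [heading=324, draw]
PU: pen up
FD 18: (27.708,-7.053) -> (42.271,-17.634) [heading=324, move]
FD 13: (42.271,-17.634) -> (52.788,-25.275) [heading=324, move]
FD 9: (52.788,-25.275) -> (60.069,-30.565) [heading=324, move]
LT 90: heading 324 -> 54
FD 10: (60.069,-30.565) -> (65.947,-22.475) [heading=54, move]
BK 1: (65.947,-22.475) -> (65.359,-23.284) [heading=54, move]
LT 90: heading 54 -> 144
Final: pos=(65.359,-23.284), heading=144, 3 segment(s) drawn

Answer: 144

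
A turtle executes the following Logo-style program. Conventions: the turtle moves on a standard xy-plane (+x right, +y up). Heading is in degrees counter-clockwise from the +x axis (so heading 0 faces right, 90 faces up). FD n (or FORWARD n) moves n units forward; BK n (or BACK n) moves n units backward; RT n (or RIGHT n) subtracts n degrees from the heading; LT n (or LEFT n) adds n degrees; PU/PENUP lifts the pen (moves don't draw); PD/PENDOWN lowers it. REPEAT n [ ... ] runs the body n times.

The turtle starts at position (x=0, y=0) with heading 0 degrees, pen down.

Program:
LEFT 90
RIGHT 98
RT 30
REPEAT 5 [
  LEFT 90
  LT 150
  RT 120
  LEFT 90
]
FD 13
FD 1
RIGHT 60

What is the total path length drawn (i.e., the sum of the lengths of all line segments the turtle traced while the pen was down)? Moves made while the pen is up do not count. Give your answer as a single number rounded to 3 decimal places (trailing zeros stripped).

Executing turtle program step by step:
Start: pos=(0,0), heading=0, pen down
LT 90: heading 0 -> 90
RT 98: heading 90 -> 352
RT 30: heading 352 -> 322
REPEAT 5 [
  -- iteration 1/5 --
  LT 90: heading 322 -> 52
  LT 150: heading 52 -> 202
  RT 120: heading 202 -> 82
  LT 90: heading 82 -> 172
  -- iteration 2/5 --
  LT 90: heading 172 -> 262
  LT 150: heading 262 -> 52
  RT 120: heading 52 -> 292
  LT 90: heading 292 -> 22
  -- iteration 3/5 --
  LT 90: heading 22 -> 112
  LT 150: heading 112 -> 262
  RT 120: heading 262 -> 142
  LT 90: heading 142 -> 232
  -- iteration 4/5 --
  LT 90: heading 232 -> 322
  LT 150: heading 322 -> 112
  RT 120: heading 112 -> 352
  LT 90: heading 352 -> 82
  -- iteration 5/5 --
  LT 90: heading 82 -> 172
  LT 150: heading 172 -> 322
  RT 120: heading 322 -> 202
  LT 90: heading 202 -> 292
]
FD 13: (0,0) -> (4.87,-12.053) [heading=292, draw]
FD 1: (4.87,-12.053) -> (5.244,-12.981) [heading=292, draw]
RT 60: heading 292 -> 232
Final: pos=(5.244,-12.981), heading=232, 2 segment(s) drawn

Segment lengths:
  seg 1: (0,0) -> (4.87,-12.053), length = 13
  seg 2: (4.87,-12.053) -> (5.244,-12.981), length = 1
Total = 14

Answer: 14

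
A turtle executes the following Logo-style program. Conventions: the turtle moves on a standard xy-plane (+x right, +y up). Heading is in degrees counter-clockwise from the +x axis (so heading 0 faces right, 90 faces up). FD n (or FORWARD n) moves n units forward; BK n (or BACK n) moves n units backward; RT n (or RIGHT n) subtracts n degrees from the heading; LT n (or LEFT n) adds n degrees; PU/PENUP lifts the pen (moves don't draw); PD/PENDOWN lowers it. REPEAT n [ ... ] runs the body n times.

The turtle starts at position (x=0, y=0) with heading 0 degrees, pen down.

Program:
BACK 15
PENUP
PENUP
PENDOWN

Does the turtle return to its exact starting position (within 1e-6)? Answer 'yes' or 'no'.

Answer: no

Derivation:
Executing turtle program step by step:
Start: pos=(0,0), heading=0, pen down
BK 15: (0,0) -> (-15,0) [heading=0, draw]
PU: pen up
PU: pen up
PD: pen down
Final: pos=(-15,0), heading=0, 1 segment(s) drawn

Start position: (0, 0)
Final position: (-15, 0)
Distance = 15; >= 1e-6 -> NOT closed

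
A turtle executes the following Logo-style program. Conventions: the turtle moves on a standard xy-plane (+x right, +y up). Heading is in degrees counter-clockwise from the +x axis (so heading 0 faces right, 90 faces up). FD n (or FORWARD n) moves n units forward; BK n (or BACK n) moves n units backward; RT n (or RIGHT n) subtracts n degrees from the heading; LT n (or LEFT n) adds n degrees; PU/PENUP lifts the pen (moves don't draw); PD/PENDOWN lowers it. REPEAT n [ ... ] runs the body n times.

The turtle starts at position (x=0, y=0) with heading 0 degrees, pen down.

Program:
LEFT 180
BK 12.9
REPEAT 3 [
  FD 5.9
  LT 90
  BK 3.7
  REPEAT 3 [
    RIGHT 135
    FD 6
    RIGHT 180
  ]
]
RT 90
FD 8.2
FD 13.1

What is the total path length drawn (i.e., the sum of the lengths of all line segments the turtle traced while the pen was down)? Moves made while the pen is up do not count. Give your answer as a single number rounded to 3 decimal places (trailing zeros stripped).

Executing turtle program step by step:
Start: pos=(0,0), heading=0, pen down
LT 180: heading 0 -> 180
BK 12.9: (0,0) -> (12.9,0) [heading=180, draw]
REPEAT 3 [
  -- iteration 1/3 --
  FD 5.9: (12.9,0) -> (7,0) [heading=180, draw]
  LT 90: heading 180 -> 270
  BK 3.7: (7,0) -> (7,3.7) [heading=270, draw]
  REPEAT 3 [
    -- iteration 1/3 --
    RT 135: heading 270 -> 135
    FD 6: (7,3.7) -> (2.757,7.943) [heading=135, draw]
    RT 180: heading 135 -> 315
    -- iteration 2/3 --
    RT 135: heading 315 -> 180
    FD 6: (2.757,7.943) -> (-3.243,7.943) [heading=180, draw]
    RT 180: heading 180 -> 0
    -- iteration 3/3 --
    RT 135: heading 0 -> 225
    FD 6: (-3.243,7.943) -> (-7.485,3.7) [heading=225, draw]
    RT 180: heading 225 -> 45
  ]
  -- iteration 2/3 --
  FD 5.9: (-7.485,3.7) -> (-3.313,7.872) [heading=45, draw]
  LT 90: heading 45 -> 135
  BK 3.7: (-3.313,7.872) -> (-0.697,5.256) [heading=135, draw]
  REPEAT 3 [
    -- iteration 1/3 --
    RT 135: heading 135 -> 0
    FD 6: (-0.697,5.256) -> (5.303,5.256) [heading=0, draw]
    RT 180: heading 0 -> 180
    -- iteration 2/3 --
    RT 135: heading 180 -> 45
    FD 6: (5.303,5.256) -> (9.546,9.498) [heading=45, draw]
    RT 180: heading 45 -> 225
    -- iteration 3/3 --
    RT 135: heading 225 -> 90
    FD 6: (9.546,9.498) -> (9.546,15.498) [heading=90, draw]
    RT 180: heading 90 -> 270
  ]
  -- iteration 3/3 --
  FD 5.9: (9.546,15.498) -> (9.546,9.598) [heading=270, draw]
  LT 90: heading 270 -> 0
  BK 3.7: (9.546,9.598) -> (5.846,9.598) [heading=0, draw]
  REPEAT 3 [
    -- iteration 1/3 --
    RT 135: heading 0 -> 225
    FD 6: (5.846,9.598) -> (1.603,5.356) [heading=225, draw]
    RT 180: heading 225 -> 45
    -- iteration 2/3 --
    RT 135: heading 45 -> 270
    FD 6: (1.603,5.356) -> (1.603,-0.644) [heading=270, draw]
    RT 180: heading 270 -> 90
    -- iteration 3/3 --
    RT 135: heading 90 -> 315
    FD 6: (1.603,-0.644) -> (5.846,-4.887) [heading=315, draw]
    RT 180: heading 315 -> 135
  ]
]
RT 90: heading 135 -> 45
FD 8.2: (5.846,-4.887) -> (11.644,0.911) [heading=45, draw]
FD 13.1: (11.644,0.911) -> (20.907,10.174) [heading=45, draw]
Final: pos=(20.907,10.174), heading=45, 18 segment(s) drawn

Segment lengths:
  seg 1: (0,0) -> (12.9,0), length = 12.9
  seg 2: (12.9,0) -> (7,0), length = 5.9
  seg 3: (7,0) -> (7,3.7), length = 3.7
  seg 4: (7,3.7) -> (2.757,7.943), length = 6
  seg 5: (2.757,7.943) -> (-3.243,7.943), length = 6
  seg 6: (-3.243,7.943) -> (-7.485,3.7), length = 6
  seg 7: (-7.485,3.7) -> (-3.313,7.872), length = 5.9
  seg 8: (-3.313,7.872) -> (-0.697,5.256), length = 3.7
  seg 9: (-0.697,5.256) -> (5.303,5.256), length = 6
  seg 10: (5.303,5.256) -> (9.546,9.498), length = 6
  seg 11: (9.546,9.498) -> (9.546,15.498), length = 6
  seg 12: (9.546,15.498) -> (9.546,9.598), length = 5.9
  seg 13: (9.546,9.598) -> (5.846,9.598), length = 3.7
  seg 14: (5.846,9.598) -> (1.603,5.356), length = 6
  seg 15: (1.603,5.356) -> (1.603,-0.644), length = 6
  seg 16: (1.603,-0.644) -> (5.846,-4.887), length = 6
  seg 17: (5.846,-4.887) -> (11.644,0.911), length = 8.2
  seg 18: (11.644,0.911) -> (20.907,10.174), length = 13.1
Total = 117

Answer: 117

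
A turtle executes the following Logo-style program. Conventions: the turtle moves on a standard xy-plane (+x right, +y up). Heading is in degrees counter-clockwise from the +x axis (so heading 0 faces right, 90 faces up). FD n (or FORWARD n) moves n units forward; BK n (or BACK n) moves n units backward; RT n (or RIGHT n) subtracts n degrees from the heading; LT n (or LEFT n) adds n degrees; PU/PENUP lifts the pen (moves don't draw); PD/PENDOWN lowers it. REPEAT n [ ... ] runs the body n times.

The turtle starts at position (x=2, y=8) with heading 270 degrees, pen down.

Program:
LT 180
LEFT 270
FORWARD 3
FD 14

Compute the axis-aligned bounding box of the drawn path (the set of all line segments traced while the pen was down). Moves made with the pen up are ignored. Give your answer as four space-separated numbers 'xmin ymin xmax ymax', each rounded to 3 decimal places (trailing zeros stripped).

Executing turtle program step by step:
Start: pos=(2,8), heading=270, pen down
LT 180: heading 270 -> 90
LT 270: heading 90 -> 0
FD 3: (2,8) -> (5,8) [heading=0, draw]
FD 14: (5,8) -> (19,8) [heading=0, draw]
Final: pos=(19,8), heading=0, 2 segment(s) drawn

Segment endpoints: x in {2, 5, 19}, y in {8, 8, 8}
xmin=2, ymin=8, xmax=19, ymax=8

Answer: 2 8 19 8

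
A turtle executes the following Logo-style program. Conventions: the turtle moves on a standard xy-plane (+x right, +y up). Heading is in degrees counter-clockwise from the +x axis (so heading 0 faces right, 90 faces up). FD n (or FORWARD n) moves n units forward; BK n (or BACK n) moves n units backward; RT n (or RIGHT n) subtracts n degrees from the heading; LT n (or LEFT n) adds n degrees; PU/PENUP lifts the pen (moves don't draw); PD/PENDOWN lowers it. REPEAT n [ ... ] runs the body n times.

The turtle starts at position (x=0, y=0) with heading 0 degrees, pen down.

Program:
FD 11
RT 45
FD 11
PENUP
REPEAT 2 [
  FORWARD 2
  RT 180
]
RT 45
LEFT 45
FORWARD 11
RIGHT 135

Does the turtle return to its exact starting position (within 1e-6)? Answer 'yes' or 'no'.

Answer: no

Derivation:
Executing turtle program step by step:
Start: pos=(0,0), heading=0, pen down
FD 11: (0,0) -> (11,0) [heading=0, draw]
RT 45: heading 0 -> 315
FD 11: (11,0) -> (18.778,-7.778) [heading=315, draw]
PU: pen up
REPEAT 2 [
  -- iteration 1/2 --
  FD 2: (18.778,-7.778) -> (20.192,-9.192) [heading=315, move]
  RT 180: heading 315 -> 135
  -- iteration 2/2 --
  FD 2: (20.192,-9.192) -> (18.778,-7.778) [heading=135, move]
  RT 180: heading 135 -> 315
]
RT 45: heading 315 -> 270
LT 45: heading 270 -> 315
FD 11: (18.778,-7.778) -> (26.556,-15.556) [heading=315, move]
RT 135: heading 315 -> 180
Final: pos=(26.556,-15.556), heading=180, 2 segment(s) drawn

Start position: (0, 0)
Final position: (26.556, -15.556)
Distance = 30.777; >= 1e-6 -> NOT closed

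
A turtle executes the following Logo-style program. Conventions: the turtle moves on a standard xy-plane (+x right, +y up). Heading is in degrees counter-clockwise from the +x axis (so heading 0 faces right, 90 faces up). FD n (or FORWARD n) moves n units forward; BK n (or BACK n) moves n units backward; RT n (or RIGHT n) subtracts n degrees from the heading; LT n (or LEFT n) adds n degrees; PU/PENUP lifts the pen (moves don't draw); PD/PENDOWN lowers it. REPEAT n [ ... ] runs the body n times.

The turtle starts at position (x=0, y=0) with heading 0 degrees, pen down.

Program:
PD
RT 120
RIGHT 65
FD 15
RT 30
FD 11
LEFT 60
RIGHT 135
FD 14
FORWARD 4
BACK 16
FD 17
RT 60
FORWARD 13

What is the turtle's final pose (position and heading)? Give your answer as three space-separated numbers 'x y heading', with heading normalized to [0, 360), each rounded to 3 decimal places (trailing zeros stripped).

Answer: -4.653 27.728 10

Derivation:
Executing turtle program step by step:
Start: pos=(0,0), heading=0, pen down
PD: pen down
RT 120: heading 0 -> 240
RT 65: heading 240 -> 175
FD 15: (0,0) -> (-14.943,1.307) [heading=175, draw]
RT 30: heading 175 -> 145
FD 11: (-14.943,1.307) -> (-23.954,7.617) [heading=145, draw]
LT 60: heading 145 -> 205
RT 135: heading 205 -> 70
FD 14: (-23.954,7.617) -> (-19.165,20.772) [heading=70, draw]
FD 4: (-19.165,20.772) -> (-17.797,24.531) [heading=70, draw]
BK 16: (-17.797,24.531) -> (-23.27,9.496) [heading=70, draw]
FD 17: (-23.27,9.496) -> (-17.455,25.471) [heading=70, draw]
RT 60: heading 70 -> 10
FD 13: (-17.455,25.471) -> (-4.653,27.728) [heading=10, draw]
Final: pos=(-4.653,27.728), heading=10, 7 segment(s) drawn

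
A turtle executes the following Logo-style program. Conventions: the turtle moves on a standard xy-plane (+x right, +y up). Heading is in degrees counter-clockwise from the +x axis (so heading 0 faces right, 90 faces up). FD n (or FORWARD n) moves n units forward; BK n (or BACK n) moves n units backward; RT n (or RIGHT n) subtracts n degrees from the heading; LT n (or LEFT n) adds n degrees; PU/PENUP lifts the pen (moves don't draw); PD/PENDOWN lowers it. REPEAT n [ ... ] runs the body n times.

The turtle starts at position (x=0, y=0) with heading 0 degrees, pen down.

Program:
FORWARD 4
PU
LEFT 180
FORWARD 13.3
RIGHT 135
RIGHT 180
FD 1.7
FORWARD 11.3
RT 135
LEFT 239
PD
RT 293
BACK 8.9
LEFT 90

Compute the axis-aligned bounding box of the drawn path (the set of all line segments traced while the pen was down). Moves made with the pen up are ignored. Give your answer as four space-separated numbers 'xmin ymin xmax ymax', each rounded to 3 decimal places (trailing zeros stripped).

Executing turtle program step by step:
Start: pos=(0,0), heading=0, pen down
FD 4: (0,0) -> (4,0) [heading=0, draw]
PU: pen up
LT 180: heading 0 -> 180
FD 13.3: (4,0) -> (-9.3,0) [heading=180, move]
RT 135: heading 180 -> 45
RT 180: heading 45 -> 225
FD 1.7: (-9.3,0) -> (-10.502,-1.202) [heading=225, move]
FD 11.3: (-10.502,-1.202) -> (-18.492,-9.192) [heading=225, move]
RT 135: heading 225 -> 90
LT 239: heading 90 -> 329
PD: pen down
RT 293: heading 329 -> 36
BK 8.9: (-18.492,-9.192) -> (-25.693,-14.424) [heading=36, draw]
LT 90: heading 36 -> 126
Final: pos=(-25.693,-14.424), heading=126, 2 segment(s) drawn

Segment endpoints: x in {-25.693, -18.492, 0, 4}, y in {-14.424, -9.192, 0}
xmin=-25.693, ymin=-14.424, xmax=4, ymax=0

Answer: -25.693 -14.424 4 0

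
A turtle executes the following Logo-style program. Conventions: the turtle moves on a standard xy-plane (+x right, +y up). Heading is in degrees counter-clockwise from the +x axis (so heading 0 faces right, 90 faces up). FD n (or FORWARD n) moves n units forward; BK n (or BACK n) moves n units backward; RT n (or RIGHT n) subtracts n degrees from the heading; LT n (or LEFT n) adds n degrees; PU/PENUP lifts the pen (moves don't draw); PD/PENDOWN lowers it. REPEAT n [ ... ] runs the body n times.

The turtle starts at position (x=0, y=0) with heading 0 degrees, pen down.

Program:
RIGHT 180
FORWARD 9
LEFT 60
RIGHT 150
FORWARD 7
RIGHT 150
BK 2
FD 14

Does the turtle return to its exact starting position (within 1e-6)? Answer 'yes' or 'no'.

Answer: no

Derivation:
Executing turtle program step by step:
Start: pos=(0,0), heading=0, pen down
RT 180: heading 0 -> 180
FD 9: (0,0) -> (-9,0) [heading=180, draw]
LT 60: heading 180 -> 240
RT 150: heading 240 -> 90
FD 7: (-9,0) -> (-9,7) [heading=90, draw]
RT 150: heading 90 -> 300
BK 2: (-9,7) -> (-10,8.732) [heading=300, draw]
FD 14: (-10,8.732) -> (-3,-3.392) [heading=300, draw]
Final: pos=(-3,-3.392), heading=300, 4 segment(s) drawn

Start position: (0, 0)
Final position: (-3, -3.392)
Distance = 4.529; >= 1e-6 -> NOT closed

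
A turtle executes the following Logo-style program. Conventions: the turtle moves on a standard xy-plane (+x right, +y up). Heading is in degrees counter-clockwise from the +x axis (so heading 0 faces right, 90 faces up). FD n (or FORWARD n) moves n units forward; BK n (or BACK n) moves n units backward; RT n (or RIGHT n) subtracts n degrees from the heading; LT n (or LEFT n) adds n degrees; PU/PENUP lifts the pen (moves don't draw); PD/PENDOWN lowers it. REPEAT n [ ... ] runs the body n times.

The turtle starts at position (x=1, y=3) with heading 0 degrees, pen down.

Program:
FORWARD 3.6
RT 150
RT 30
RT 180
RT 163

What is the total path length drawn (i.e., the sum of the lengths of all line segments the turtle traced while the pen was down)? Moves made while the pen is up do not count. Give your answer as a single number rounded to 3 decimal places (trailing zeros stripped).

Executing turtle program step by step:
Start: pos=(1,3), heading=0, pen down
FD 3.6: (1,3) -> (4.6,3) [heading=0, draw]
RT 150: heading 0 -> 210
RT 30: heading 210 -> 180
RT 180: heading 180 -> 0
RT 163: heading 0 -> 197
Final: pos=(4.6,3), heading=197, 1 segment(s) drawn

Segment lengths:
  seg 1: (1,3) -> (4.6,3), length = 3.6
Total = 3.6

Answer: 3.6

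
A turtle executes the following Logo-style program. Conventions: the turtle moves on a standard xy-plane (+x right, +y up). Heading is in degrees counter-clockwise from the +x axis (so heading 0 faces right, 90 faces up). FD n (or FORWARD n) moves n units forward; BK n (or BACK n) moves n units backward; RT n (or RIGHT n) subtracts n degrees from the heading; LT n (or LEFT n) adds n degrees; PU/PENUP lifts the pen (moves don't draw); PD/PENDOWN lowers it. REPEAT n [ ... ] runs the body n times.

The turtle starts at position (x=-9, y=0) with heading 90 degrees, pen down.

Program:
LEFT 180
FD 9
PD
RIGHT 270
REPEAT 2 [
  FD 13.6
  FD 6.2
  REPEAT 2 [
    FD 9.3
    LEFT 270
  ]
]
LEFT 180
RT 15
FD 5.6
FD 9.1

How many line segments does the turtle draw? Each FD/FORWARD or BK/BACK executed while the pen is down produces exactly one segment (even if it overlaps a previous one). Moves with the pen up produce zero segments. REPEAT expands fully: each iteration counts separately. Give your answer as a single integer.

Answer: 11

Derivation:
Executing turtle program step by step:
Start: pos=(-9,0), heading=90, pen down
LT 180: heading 90 -> 270
FD 9: (-9,0) -> (-9,-9) [heading=270, draw]
PD: pen down
RT 270: heading 270 -> 0
REPEAT 2 [
  -- iteration 1/2 --
  FD 13.6: (-9,-9) -> (4.6,-9) [heading=0, draw]
  FD 6.2: (4.6,-9) -> (10.8,-9) [heading=0, draw]
  REPEAT 2 [
    -- iteration 1/2 --
    FD 9.3: (10.8,-9) -> (20.1,-9) [heading=0, draw]
    LT 270: heading 0 -> 270
    -- iteration 2/2 --
    FD 9.3: (20.1,-9) -> (20.1,-18.3) [heading=270, draw]
    LT 270: heading 270 -> 180
  ]
  -- iteration 2/2 --
  FD 13.6: (20.1,-18.3) -> (6.5,-18.3) [heading=180, draw]
  FD 6.2: (6.5,-18.3) -> (0.3,-18.3) [heading=180, draw]
  REPEAT 2 [
    -- iteration 1/2 --
    FD 9.3: (0.3,-18.3) -> (-9,-18.3) [heading=180, draw]
    LT 270: heading 180 -> 90
    -- iteration 2/2 --
    FD 9.3: (-9,-18.3) -> (-9,-9) [heading=90, draw]
    LT 270: heading 90 -> 0
  ]
]
LT 180: heading 0 -> 180
RT 15: heading 180 -> 165
FD 5.6: (-9,-9) -> (-14.409,-7.551) [heading=165, draw]
FD 9.1: (-14.409,-7.551) -> (-23.199,-5.195) [heading=165, draw]
Final: pos=(-23.199,-5.195), heading=165, 11 segment(s) drawn
Segments drawn: 11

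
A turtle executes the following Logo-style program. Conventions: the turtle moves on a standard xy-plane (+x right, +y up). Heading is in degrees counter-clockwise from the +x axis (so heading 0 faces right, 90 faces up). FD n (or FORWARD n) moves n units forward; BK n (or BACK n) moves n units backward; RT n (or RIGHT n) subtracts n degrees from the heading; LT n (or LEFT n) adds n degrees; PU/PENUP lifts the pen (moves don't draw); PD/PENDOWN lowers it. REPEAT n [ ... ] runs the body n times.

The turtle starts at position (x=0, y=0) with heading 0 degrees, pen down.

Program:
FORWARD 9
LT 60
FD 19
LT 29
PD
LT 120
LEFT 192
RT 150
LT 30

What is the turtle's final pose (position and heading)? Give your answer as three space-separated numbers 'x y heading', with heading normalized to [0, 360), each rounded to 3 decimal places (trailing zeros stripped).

Executing turtle program step by step:
Start: pos=(0,0), heading=0, pen down
FD 9: (0,0) -> (9,0) [heading=0, draw]
LT 60: heading 0 -> 60
FD 19: (9,0) -> (18.5,16.454) [heading=60, draw]
LT 29: heading 60 -> 89
PD: pen down
LT 120: heading 89 -> 209
LT 192: heading 209 -> 41
RT 150: heading 41 -> 251
LT 30: heading 251 -> 281
Final: pos=(18.5,16.454), heading=281, 2 segment(s) drawn

Answer: 18.5 16.454 281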